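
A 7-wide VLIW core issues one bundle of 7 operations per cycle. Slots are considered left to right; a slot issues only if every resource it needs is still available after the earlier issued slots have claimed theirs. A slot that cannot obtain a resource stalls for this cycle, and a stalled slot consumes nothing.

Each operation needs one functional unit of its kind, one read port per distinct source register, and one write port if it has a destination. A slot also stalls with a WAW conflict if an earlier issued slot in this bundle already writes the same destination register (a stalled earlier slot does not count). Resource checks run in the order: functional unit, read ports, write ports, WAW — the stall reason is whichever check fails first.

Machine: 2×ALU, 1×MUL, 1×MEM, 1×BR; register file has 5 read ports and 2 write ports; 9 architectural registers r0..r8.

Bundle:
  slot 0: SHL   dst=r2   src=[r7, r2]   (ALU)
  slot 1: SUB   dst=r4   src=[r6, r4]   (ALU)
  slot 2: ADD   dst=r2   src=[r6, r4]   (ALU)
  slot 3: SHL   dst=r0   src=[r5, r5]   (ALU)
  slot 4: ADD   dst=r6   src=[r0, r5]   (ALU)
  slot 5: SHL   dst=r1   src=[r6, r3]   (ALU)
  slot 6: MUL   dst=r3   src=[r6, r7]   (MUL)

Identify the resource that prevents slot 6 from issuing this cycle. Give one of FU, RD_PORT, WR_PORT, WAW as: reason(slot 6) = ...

(0) want 1×ALU +2rd +1wr — yes → AL1|MU1|ME1|BR1|rd3|wr1
(1) want 1×ALU +2rd +1wr — yes → AL0|MU1|ME1|BR1|rd1|wr0
(2) want 1×ALU +2rd +1wr — FU → AL0|MU1|ME1|BR1|rd1|wr0
(3) want 1×ALU +1rd +1wr — FU → AL0|MU1|ME1|BR1|rd1|wr0
(4) want 1×ALU +2rd +1wr — FU → AL0|MU1|ME1|BR1|rd1|wr0
(5) want 1×ALU +2rd +1wr — FU → AL0|MU1|ME1|BR1|rd1|wr0
(6) want 1×MUL +2rd +1wr — RD_PORT → AL0|MU1|ME1|BR1|rd1|wr0

reason(slot 6) = RD_PORT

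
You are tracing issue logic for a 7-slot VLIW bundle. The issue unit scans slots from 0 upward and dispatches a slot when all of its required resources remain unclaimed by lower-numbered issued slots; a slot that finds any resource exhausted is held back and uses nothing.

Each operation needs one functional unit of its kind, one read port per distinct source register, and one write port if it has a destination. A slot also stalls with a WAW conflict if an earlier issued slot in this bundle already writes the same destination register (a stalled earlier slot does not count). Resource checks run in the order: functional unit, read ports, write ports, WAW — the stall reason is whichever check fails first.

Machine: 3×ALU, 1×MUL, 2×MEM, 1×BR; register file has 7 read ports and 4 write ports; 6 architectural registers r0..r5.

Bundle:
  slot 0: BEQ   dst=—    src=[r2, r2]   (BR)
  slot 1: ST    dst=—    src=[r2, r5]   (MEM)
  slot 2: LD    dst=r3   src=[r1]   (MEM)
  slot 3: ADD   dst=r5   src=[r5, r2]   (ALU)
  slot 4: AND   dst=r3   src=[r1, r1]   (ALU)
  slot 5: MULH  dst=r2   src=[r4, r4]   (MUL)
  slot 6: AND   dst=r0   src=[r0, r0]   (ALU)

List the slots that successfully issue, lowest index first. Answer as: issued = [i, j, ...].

issued = [0, 1, 2, 3, 5]

[0] BR needs rd=1 wr=0: ok; after: ALU=3 MUL=1 MEM=2 BR=0, R=6, W=4
[1] MEM needs rd=2 wr=0: ok; after: ALU=3 MUL=1 MEM=1 BR=0, R=4, W=4
[2] MEM needs rd=1 wr=1: ok; after: ALU=3 MUL=1 MEM=0 BR=0, R=3, W=3
[3] ALU needs rd=2 wr=1: ok; after: ALU=2 MUL=1 MEM=0 BR=0, R=1, W=2
[4] ALU needs rd=1 wr=1: WAW; after: ALU=2 MUL=1 MEM=0 BR=0, R=1, W=2
[5] MUL needs rd=1 wr=1: ok; after: ALU=2 MUL=0 MEM=0 BR=0, R=0, W=1
[6] ALU needs rd=1 wr=1: RD_PORT; after: ALU=2 MUL=0 MEM=0 BR=0, R=0, W=1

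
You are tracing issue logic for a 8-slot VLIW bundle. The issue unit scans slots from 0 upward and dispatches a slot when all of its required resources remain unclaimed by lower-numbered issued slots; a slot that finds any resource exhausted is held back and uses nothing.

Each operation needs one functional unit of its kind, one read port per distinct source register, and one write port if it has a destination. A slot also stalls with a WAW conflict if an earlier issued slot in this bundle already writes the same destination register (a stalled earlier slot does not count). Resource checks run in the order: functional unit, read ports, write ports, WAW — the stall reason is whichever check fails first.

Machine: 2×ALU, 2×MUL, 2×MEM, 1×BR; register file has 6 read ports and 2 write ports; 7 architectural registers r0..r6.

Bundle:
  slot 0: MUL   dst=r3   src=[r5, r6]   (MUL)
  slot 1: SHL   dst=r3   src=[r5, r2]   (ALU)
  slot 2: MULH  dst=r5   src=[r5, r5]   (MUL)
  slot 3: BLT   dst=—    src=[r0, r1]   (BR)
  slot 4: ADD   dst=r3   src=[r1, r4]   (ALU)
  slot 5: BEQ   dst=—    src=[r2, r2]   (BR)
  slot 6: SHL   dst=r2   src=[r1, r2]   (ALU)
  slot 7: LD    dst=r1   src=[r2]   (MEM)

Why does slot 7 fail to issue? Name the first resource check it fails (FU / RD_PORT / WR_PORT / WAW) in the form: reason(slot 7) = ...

reason(slot 7) = WR_PORT

(0) want 1×MUL +2rd +1wr — yes → AL2|MU1|ME2|BR1|rd4|wr1
(1) want 1×ALU +2rd +1wr — WAW → AL2|MU1|ME2|BR1|rd4|wr1
(2) want 1×MUL +1rd +1wr — yes → AL2|MU0|ME2|BR1|rd3|wr0
(3) want 1×BR +2rd +0wr — yes → AL2|MU0|ME2|BR0|rd1|wr0
(4) want 1×ALU +2rd +1wr — RD_PORT → AL2|MU0|ME2|BR0|rd1|wr0
(5) want 1×BR +1rd +0wr — FU → AL2|MU0|ME2|BR0|rd1|wr0
(6) want 1×ALU +2rd +1wr — RD_PORT → AL2|MU0|ME2|BR0|rd1|wr0
(7) want 1×MEM +1rd +1wr — WR_PORT → AL2|MU0|ME2|BR0|rd1|wr0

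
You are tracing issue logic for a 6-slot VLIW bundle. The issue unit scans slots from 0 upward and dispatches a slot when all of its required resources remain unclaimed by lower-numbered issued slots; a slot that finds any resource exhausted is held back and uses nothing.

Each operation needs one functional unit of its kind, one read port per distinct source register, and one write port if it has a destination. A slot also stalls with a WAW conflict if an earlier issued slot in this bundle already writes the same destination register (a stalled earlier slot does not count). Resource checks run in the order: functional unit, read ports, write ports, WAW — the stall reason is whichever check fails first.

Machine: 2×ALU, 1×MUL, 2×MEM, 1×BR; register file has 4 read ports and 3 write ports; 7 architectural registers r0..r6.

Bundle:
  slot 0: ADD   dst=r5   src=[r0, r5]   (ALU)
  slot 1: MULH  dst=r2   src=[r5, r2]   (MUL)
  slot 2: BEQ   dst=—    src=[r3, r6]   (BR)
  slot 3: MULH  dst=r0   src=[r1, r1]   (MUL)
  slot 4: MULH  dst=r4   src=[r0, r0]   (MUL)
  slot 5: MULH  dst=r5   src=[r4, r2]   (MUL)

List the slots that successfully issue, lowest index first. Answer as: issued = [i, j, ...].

  0. ALU→r5 ⇒ go  {1A/1Mu/2Ld/1B | 2r 2w}
  1. MUL→r2 ⇒ go  {1A/0Mu/2Ld/1B | 0r 1w}
  2. BR ⇒ no(RD_PORT)  {1A/0Mu/2Ld/1B | 0r 1w}
  3. MUL→r0 ⇒ no(FU)  {1A/0Mu/2Ld/1B | 0r 1w}
  4. MUL→r4 ⇒ no(FU)  {1A/0Mu/2Ld/1B | 0r 1w}
  5. MUL→r5 ⇒ no(FU)  {1A/0Mu/2Ld/1B | 0r 1w}

issued = [0, 1]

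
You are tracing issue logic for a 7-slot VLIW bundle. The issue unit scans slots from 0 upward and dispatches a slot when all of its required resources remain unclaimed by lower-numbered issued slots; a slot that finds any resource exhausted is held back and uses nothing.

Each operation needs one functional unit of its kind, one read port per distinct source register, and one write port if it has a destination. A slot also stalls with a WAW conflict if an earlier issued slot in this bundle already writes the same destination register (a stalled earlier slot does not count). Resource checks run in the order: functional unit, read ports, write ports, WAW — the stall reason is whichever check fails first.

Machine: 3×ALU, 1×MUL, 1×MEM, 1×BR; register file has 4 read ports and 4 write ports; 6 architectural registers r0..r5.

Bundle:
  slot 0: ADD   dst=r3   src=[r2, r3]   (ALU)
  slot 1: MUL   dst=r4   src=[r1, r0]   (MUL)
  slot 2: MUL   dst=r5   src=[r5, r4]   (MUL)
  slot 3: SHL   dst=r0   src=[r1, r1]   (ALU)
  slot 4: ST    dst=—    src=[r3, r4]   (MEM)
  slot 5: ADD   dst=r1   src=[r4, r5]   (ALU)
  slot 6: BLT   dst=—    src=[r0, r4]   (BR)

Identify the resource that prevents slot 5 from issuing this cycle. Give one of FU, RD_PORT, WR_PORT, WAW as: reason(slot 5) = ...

(0) want 1×ALU +2rd +1wr — yes → AL2|MU1|ME1|BR1|rd2|wr3
(1) want 1×MUL +2rd +1wr — yes → AL2|MU0|ME1|BR1|rd0|wr2
(2) want 1×MUL +2rd +1wr — FU → AL2|MU0|ME1|BR1|rd0|wr2
(3) want 1×ALU +1rd +1wr — RD_PORT → AL2|MU0|ME1|BR1|rd0|wr2
(4) want 1×MEM +2rd +0wr — RD_PORT → AL2|MU0|ME1|BR1|rd0|wr2
(5) want 1×ALU +2rd +1wr — RD_PORT → AL2|MU0|ME1|BR1|rd0|wr2
(6) want 1×BR +2rd +0wr — RD_PORT → AL2|MU0|ME1|BR1|rd0|wr2

reason(slot 5) = RD_PORT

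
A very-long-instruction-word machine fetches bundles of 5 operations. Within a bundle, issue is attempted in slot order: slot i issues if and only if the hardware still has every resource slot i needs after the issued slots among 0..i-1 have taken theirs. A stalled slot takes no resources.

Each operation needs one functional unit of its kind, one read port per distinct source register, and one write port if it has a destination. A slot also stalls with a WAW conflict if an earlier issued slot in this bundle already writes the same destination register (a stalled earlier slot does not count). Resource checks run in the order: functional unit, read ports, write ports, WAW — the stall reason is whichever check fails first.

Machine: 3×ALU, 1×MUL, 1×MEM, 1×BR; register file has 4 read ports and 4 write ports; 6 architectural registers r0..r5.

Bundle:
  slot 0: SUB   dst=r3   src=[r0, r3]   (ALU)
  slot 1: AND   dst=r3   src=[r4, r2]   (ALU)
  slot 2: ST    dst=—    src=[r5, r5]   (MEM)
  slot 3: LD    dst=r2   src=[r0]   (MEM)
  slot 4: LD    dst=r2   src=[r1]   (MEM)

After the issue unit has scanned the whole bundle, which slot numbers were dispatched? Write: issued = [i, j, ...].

issued = [0, 2]

(0) want 1×ALU +2rd +1wr — yes → AL2|MU1|ME1|BR1|rd2|wr3
(1) want 1×ALU +2rd +1wr — WAW → AL2|MU1|ME1|BR1|rd2|wr3
(2) want 1×MEM +1rd +0wr — yes → AL2|MU1|ME0|BR1|rd1|wr3
(3) want 1×MEM +1rd +1wr — FU → AL2|MU1|ME0|BR1|rd1|wr3
(4) want 1×MEM +1rd +1wr — FU → AL2|MU1|ME0|BR1|rd1|wr3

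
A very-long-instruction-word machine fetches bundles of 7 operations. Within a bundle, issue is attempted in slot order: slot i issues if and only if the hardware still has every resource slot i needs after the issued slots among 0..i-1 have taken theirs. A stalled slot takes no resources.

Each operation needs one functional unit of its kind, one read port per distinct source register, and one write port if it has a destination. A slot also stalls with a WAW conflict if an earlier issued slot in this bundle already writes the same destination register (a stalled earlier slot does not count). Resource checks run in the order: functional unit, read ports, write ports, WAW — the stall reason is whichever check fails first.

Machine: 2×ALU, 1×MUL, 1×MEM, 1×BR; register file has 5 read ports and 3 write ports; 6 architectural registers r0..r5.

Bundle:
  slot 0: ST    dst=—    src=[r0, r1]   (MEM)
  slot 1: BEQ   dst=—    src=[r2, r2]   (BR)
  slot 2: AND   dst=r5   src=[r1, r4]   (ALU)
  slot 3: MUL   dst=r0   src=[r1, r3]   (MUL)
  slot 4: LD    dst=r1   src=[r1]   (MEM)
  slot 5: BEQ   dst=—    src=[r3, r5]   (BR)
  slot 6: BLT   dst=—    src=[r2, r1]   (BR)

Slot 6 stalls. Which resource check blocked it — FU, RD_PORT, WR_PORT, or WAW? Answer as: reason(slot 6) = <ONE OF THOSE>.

reason(slot 6) = FU

#0 MEM src=r0,r1 dispatched  <A:2 Mu:1 Ld:0 B:1 rd:3 wr:3>
#1 BR src=r2,r2 dispatched  <A:2 Mu:1 Ld:0 B:0 rd:2 wr:3>
#2 ALU src=r1,r4 dispatched  <A:1 Mu:1 Ld:0 B:0 rd:0 wr:2>
#3 MUL src=r1,r3 held:RD_PORT  <A:1 Mu:1 Ld:0 B:0 rd:0 wr:2>
#4 MEM src=r1 held:FU  <A:1 Mu:1 Ld:0 B:0 rd:0 wr:2>
#5 BR src=r3,r5 held:FU  <A:1 Mu:1 Ld:0 B:0 rd:0 wr:2>
#6 BR src=r2,r1 held:FU  <A:1 Mu:1 Ld:0 B:0 rd:0 wr:2>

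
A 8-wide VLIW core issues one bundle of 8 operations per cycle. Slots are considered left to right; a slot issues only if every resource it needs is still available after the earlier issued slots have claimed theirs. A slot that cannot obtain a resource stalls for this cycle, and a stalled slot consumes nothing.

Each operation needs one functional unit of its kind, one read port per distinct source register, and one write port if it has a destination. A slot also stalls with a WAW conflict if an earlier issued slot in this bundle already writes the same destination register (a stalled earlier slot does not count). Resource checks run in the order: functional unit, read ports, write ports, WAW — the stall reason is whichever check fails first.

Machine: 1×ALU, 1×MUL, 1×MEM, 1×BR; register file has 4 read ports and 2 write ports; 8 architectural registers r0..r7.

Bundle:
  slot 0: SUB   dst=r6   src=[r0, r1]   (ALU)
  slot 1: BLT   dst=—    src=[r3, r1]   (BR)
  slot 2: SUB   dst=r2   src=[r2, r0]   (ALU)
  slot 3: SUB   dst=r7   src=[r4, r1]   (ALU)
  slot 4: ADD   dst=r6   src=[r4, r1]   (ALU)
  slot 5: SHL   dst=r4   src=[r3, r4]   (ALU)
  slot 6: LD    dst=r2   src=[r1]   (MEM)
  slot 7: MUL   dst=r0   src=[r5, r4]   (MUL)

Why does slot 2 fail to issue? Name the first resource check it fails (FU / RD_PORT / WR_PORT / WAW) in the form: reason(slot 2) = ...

reason(slot 2) = FU

slot 0 (ALU): ISSUE — free A0,Mu1,Ld1,B1 rp2 wp1
slot 1 (BR): ISSUE — free A0,Mu1,Ld1,B0 rp0 wp1
slot 2 (ALU): stall FU — free A0,Mu1,Ld1,B0 rp0 wp1
slot 3 (ALU): stall FU — free A0,Mu1,Ld1,B0 rp0 wp1
slot 4 (ALU): stall FU — free A0,Mu1,Ld1,B0 rp0 wp1
slot 5 (ALU): stall FU — free A0,Mu1,Ld1,B0 rp0 wp1
slot 6 (MEM): stall RD_PORT — free A0,Mu1,Ld1,B0 rp0 wp1
slot 7 (MUL): stall RD_PORT — free A0,Mu1,Ld1,B0 rp0 wp1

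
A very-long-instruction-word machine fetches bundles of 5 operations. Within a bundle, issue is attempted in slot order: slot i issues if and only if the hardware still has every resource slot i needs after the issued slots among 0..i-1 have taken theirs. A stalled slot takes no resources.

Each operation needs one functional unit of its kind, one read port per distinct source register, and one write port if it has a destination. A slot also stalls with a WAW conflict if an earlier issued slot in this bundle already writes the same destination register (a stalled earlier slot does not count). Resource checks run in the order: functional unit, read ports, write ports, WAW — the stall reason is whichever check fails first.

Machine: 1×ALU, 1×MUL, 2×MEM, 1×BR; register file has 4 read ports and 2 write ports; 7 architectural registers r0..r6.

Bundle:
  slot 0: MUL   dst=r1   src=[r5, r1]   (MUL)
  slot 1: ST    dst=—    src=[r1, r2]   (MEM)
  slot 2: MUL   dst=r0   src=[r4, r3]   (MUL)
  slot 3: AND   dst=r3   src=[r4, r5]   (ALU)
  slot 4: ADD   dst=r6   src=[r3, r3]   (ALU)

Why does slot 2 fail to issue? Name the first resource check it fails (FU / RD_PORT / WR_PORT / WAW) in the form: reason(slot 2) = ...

(0) want 1×MUL +2rd +1wr — yes → AL1|MU0|ME2|BR1|rd2|wr1
(1) want 1×MEM +2rd +0wr — yes → AL1|MU0|ME1|BR1|rd0|wr1
(2) want 1×MUL +2rd +1wr — FU → AL1|MU0|ME1|BR1|rd0|wr1
(3) want 1×ALU +2rd +1wr — RD_PORT → AL1|MU0|ME1|BR1|rd0|wr1
(4) want 1×ALU +1rd +1wr — RD_PORT → AL1|MU0|ME1|BR1|rd0|wr1

reason(slot 2) = FU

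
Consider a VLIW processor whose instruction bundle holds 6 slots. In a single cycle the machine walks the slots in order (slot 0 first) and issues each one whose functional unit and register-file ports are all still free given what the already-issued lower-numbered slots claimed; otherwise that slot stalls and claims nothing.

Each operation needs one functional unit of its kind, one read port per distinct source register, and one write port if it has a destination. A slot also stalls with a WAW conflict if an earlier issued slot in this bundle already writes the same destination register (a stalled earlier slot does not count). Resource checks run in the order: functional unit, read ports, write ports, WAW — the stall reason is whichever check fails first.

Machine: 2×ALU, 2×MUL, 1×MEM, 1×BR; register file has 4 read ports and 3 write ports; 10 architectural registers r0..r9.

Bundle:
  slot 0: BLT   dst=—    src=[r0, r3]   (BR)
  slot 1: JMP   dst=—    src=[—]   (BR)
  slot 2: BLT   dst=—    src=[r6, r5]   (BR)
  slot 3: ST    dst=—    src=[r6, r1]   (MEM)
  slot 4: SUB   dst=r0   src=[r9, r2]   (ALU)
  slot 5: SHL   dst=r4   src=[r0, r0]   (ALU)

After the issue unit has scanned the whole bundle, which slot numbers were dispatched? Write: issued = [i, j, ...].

issued = [0, 3]

#0 BR src=r0,r3 dispatched  <A:2 Mu:2 Ld:1 B:0 rd:2 wr:3>
#1 BR src=- held:FU  <A:2 Mu:2 Ld:1 B:0 rd:2 wr:3>
#2 BR src=r6,r5 held:FU  <A:2 Mu:2 Ld:1 B:0 rd:2 wr:3>
#3 MEM src=r6,r1 dispatched  <A:2 Mu:2 Ld:0 B:0 rd:0 wr:3>
#4 ALU src=r9,r2 held:RD_PORT  <A:2 Mu:2 Ld:0 B:0 rd:0 wr:3>
#5 ALU src=r0,r0 held:RD_PORT  <A:2 Mu:2 Ld:0 B:0 rd:0 wr:3>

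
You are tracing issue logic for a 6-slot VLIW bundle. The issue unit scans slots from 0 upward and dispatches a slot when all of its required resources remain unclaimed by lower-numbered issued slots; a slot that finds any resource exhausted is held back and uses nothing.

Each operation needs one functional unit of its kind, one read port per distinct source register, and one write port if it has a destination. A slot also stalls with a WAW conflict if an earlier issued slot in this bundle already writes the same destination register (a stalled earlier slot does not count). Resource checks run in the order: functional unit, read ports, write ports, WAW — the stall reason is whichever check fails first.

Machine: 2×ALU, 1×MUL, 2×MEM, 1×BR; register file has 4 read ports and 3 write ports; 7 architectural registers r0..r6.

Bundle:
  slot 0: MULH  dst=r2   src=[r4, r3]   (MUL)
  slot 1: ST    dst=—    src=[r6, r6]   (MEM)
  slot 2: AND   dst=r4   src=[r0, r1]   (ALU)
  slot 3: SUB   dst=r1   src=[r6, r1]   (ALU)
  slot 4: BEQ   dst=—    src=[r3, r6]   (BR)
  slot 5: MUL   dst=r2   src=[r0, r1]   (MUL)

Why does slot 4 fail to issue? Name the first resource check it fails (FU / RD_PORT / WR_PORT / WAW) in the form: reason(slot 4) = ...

(0) want 1×MUL +2rd +1wr — yes → AL2|MU0|ME2|BR1|rd2|wr2
(1) want 1×MEM +1rd +0wr — yes → AL2|MU0|ME1|BR1|rd1|wr2
(2) want 1×ALU +2rd +1wr — RD_PORT → AL2|MU0|ME1|BR1|rd1|wr2
(3) want 1×ALU +2rd +1wr — RD_PORT → AL2|MU0|ME1|BR1|rd1|wr2
(4) want 1×BR +2rd +0wr — RD_PORT → AL2|MU0|ME1|BR1|rd1|wr2
(5) want 1×MUL +2rd +1wr — FU → AL2|MU0|ME1|BR1|rd1|wr2

reason(slot 4) = RD_PORT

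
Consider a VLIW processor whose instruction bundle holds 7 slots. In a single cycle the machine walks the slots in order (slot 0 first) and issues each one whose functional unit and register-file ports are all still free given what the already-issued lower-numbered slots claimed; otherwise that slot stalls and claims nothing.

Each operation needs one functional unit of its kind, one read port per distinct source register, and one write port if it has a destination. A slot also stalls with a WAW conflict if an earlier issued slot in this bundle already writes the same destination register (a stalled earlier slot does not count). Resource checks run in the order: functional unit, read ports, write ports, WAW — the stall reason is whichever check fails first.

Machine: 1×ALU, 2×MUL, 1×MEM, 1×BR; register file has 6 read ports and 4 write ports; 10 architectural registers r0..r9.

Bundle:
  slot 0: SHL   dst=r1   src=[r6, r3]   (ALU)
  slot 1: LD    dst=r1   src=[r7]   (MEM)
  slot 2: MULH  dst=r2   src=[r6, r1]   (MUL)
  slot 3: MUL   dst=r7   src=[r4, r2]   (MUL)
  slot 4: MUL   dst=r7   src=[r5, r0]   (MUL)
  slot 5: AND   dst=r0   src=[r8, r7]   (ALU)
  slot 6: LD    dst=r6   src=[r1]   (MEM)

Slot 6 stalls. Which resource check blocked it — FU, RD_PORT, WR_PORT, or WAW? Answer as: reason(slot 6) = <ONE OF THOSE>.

  0. ALU→r1 ⇒ go  {0A/2Mu/1Ld/1B | 4r 3w}
  1. MEM→r1 ⇒ no(WAW)  {0A/2Mu/1Ld/1B | 4r 3w}
  2. MUL→r2 ⇒ go  {0A/1Mu/1Ld/1B | 2r 2w}
  3. MUL→r7 ⇒ go  {0A/0Mu/1Ld/1B | 0r 1w}
  4. MUL→r7 ⇒ no(FU)  {0A/0Mu/1Ld/1B | 0r 1w}
  5. ALU→r0 ⇒ no(FU)  {0A/0Mu/1Ld/1B | 0r 1w}
  6. MEM→r6 ⇒ no(RD_PORT)  {0A/0Mu/1Ld/1B | 0r 1w}

reason(slot 6) = RD_PORT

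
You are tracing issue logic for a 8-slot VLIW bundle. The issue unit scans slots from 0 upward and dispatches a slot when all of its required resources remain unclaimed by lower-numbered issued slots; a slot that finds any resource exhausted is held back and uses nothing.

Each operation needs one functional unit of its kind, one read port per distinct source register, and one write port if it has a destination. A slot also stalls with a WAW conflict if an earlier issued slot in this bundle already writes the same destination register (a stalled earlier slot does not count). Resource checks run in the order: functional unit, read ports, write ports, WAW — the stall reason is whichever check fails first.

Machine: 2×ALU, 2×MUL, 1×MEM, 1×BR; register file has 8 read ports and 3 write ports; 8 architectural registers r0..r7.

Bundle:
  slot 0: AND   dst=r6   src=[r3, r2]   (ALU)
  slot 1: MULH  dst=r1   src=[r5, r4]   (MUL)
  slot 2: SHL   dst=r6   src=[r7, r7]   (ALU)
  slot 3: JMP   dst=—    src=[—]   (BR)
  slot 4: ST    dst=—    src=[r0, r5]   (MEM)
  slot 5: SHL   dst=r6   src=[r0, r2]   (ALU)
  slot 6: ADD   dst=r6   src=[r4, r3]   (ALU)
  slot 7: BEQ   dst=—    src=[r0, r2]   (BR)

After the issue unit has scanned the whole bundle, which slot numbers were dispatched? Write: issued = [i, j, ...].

issued = [0, 1, 3, 4]

#0 ALU src=r3,r2 dispatched  <A:1 Mu:2 Ld:1 B:1 rd:6 wr:2>
#1 MUL src=r5,r4 dispatched  <A:1 Mu:1 Ld:1 B:1 rd:4 wr:1>
#2 ALU src=r7,r7 held:WAW  <A:1 Mu:1 Ld:1 B:1 rd:4 wr:1>
#3 BR src=- dispatched  <A:1 Mu:1 Ld:1 B:0 rd:4 wr:1>
#4 MEM src=r0,r5 dispatched  <A:1 Mu:1 Ld:0 B:0 rd:2 wr:1>
#5 ALU src=r0,r2 held:WAW  <A:1 Mu:1 Ld:0 B:0 rd:2 wr:1>
#6 ALU src=r4,r3 held:WAW  <A:1 Mu:1 Ld:0 B:0 rd:2 wr:1>
#7 BR src=r0,r2 held:FU  <A:1 Mu:1 Ld:0 B:0 rd:2 wr:1>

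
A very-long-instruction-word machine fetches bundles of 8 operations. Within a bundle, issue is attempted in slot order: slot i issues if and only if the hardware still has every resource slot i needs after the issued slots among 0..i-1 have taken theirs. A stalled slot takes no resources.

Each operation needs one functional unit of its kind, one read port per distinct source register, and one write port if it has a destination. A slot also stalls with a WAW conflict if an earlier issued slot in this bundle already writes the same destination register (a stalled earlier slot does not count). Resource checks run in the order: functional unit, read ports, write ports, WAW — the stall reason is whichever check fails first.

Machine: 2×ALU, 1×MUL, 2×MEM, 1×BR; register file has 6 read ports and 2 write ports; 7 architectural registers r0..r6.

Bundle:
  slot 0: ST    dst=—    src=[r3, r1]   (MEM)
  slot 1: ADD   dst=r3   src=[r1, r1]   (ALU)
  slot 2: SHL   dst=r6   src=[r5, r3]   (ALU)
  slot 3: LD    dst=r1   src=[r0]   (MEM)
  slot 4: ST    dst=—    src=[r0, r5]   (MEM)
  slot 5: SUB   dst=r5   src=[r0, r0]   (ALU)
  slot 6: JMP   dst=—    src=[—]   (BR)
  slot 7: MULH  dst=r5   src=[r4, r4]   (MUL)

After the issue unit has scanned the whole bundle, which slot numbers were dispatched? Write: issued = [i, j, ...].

issued = [0, 1, 2, 6]

  0. MEM ⇒ go  {2A/1Mu/1Ld/1B | 4r 2w}
  1. ALU→r3 ⇒ go  {1A/1Mu/1Ld/1B | 3r 1w}
  2. ALU→r6 ⇒ go  {0A/1Mu/1Ld/1B | 1r 0w}
  3. MEM→r1 ⇒ no(WR_PORT)  {0A/1Mu/1Ld/1B | 1r 0w}
  4. MEM ⇒ no(RD_PORT)  {0A/1Mu/1Ld/1B | 1r 0w}
  5. ALU→r5 ⇒ no(FU)  {0A/1Mu/1Ld/1B | 1r 0w}
  6. BR ⇒ go  {0A/1Mu/1Ld/0B | 1r 0w}
  7. MUL→r5 ⇒ no(WR_PORT)  {0A/1Mu/1Ld/0B | 1r 0w}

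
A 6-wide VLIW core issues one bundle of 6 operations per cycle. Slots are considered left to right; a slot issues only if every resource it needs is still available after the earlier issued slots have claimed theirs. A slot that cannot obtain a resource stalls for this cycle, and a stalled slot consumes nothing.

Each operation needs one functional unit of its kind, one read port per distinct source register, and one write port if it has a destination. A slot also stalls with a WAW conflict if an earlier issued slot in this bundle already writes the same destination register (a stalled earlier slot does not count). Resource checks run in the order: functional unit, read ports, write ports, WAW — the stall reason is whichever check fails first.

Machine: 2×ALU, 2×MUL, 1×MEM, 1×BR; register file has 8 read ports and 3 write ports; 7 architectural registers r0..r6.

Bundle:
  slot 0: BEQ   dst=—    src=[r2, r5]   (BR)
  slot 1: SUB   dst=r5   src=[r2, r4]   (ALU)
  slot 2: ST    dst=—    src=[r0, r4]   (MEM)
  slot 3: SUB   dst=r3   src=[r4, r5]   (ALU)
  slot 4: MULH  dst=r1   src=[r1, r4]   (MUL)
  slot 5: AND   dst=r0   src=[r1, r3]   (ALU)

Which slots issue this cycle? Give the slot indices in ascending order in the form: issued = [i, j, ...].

  0. BR ⇒ go  {2A/2Mu/1Ld/0B | 6r 3w}
  1. ALU→r5 ⇒ go  {1A/2Mu/1Ld/0B | 4r 2w}
  2. MEM ⇒ go  {1A/2Mu/0Ld/0B | 2r 2w}
  3. ALU→r3 ⇒ go  {0A/2Mu/0Ld/0B | 0r 1w}
  4. MUL→r1 ⇒ no(RD_PORT)  {0A/2Mu/0Ld/0B | 0r 1w}
  5. ALU→r0 ⇒ no(FU)  {0A/2Mu/0Ld/0B | 0r 1w}

issued = [0, 1, 2, 3]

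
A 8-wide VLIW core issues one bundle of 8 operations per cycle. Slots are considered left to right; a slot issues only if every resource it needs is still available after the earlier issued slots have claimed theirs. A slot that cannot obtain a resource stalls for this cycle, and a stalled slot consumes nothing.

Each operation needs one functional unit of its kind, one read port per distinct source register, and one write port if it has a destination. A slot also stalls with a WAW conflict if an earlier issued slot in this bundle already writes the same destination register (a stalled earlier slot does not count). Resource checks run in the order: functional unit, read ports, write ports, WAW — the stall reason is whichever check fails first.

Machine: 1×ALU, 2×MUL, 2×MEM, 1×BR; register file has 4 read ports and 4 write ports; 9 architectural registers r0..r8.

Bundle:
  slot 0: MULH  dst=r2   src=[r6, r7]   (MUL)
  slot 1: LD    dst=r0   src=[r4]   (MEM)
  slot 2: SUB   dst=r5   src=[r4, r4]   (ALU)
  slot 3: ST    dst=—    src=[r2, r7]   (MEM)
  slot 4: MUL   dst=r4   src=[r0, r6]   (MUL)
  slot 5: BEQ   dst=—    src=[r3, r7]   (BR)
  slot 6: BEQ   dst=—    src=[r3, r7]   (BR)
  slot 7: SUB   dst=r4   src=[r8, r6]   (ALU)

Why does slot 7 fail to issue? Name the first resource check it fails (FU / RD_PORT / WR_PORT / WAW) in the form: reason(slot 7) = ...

reason(slot 7) = FU

#0 MUL src=r6,r7 dispatched  <A:1 Mu:1 Ld:2 B:1 rd:2 wr:3>
#1 MEM src=r4 dispatched  <A:1 Mu:1 Ld:1 B:1 rd:1 wr:2>
#2 ALU src=r4,r4 dispatched  <A:0 Mu:1 Ld:1 B:1 rd:0 wr:1>
#3 MEM src=r2,r7 held:RD_PORT  <A:0 Mu:1 Ld:1 B:1 rd:0 wr:1>
#4 MUL src=r0,r6 held:RD_PORT  <A:0 Mu:1 Ld:1 B:1 rd:0 wr:1>
#5 BR src=r3,r7 held:RD_PORT  <A:0 Mu:1 Ld:1 B:1 rd:0 wr:1>
#6 BR src=r3,r7 held:RD_PORT  <A:0 Mu:1 Ld:1 B:1 rd:0 wr:1>
#7 ALU src=r8,r6 held:FU  <A:0 Mu:1 Ld:1 B:1 rd:0 wr:1>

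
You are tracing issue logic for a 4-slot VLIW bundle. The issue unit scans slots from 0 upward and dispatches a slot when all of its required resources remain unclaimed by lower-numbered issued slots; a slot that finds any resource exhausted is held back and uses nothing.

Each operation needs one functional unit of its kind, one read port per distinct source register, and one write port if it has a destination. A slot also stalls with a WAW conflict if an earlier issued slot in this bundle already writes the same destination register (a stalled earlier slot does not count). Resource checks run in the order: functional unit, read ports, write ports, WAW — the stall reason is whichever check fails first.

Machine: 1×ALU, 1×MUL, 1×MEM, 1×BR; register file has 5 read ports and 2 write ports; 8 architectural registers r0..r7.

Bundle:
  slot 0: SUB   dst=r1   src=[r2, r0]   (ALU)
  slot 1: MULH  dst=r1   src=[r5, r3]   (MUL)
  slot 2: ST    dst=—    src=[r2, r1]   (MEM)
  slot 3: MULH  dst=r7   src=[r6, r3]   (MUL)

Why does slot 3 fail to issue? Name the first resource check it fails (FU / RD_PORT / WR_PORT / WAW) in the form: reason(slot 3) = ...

reason(slot 3) = RD_PORT

[0] ALU needs rd=2 wr=1: ok; after: ALU=0 MUL=1 MEM=1 BR=1, R=3, W=1
[1] MUL needs rd=2 wr=1: WAW; after: ALU=0 MUL=1 MEM=1 BR=1, R=3, W=1
[2] MEM needs rd=2 wr=0: ok; after: ALU=0 MUL=1 MEM=0 BR=1, R=1, W=1
[3] MUL needs rd=2 wr=1: RD_PORT; after: ALU=0 MUL=1 MEM=0 BR=1, R=1, W=1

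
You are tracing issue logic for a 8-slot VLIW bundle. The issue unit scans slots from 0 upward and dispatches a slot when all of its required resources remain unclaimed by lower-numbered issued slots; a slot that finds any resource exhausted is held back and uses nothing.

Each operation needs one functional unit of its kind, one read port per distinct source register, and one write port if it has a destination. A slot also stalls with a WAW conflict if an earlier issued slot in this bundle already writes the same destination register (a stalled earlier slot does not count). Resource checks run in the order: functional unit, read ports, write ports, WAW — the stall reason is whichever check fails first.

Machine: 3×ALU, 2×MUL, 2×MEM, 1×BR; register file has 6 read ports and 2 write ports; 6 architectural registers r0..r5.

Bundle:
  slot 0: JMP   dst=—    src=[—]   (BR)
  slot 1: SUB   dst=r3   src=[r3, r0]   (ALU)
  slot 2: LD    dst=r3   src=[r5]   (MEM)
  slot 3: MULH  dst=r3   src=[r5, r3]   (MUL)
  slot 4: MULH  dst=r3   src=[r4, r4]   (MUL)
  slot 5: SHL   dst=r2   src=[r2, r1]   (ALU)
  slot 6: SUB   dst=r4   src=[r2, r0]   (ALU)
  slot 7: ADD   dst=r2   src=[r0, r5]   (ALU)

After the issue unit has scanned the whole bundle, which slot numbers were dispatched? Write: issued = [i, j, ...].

slot 0 (BR): ISSUE — free A3,Mu2,Ld2,B0 rp6 wp2
slot 1 (ALU): ISSUE — free A2,Mu2,Ld2,B0 rp4 wp1
slot 2 (MEM): stall WAW — free A2,Mu2,Ld2,B0 rp4 wp1
slot 3 (MUL): stall WAW — free A2,Mu2,Ld2,B0 rp4 wp1
slot 4 (MUL): stall WAW — free A2,Mu2,Ld2,B0 rp4 wp1
slot 5 (ALU): ISSUE — free A1,Mu2,Ld2,B0 rp2 wp0
slot 6 (ALU): stall WR_PORT — free A1,Mu2,Ld2,B0 rp2 wp0
slot 7 (ALU): stall WR_PORT — free A1,Mu2,Ld2,B0 rp2 wp0

issued = [0, 1, 5]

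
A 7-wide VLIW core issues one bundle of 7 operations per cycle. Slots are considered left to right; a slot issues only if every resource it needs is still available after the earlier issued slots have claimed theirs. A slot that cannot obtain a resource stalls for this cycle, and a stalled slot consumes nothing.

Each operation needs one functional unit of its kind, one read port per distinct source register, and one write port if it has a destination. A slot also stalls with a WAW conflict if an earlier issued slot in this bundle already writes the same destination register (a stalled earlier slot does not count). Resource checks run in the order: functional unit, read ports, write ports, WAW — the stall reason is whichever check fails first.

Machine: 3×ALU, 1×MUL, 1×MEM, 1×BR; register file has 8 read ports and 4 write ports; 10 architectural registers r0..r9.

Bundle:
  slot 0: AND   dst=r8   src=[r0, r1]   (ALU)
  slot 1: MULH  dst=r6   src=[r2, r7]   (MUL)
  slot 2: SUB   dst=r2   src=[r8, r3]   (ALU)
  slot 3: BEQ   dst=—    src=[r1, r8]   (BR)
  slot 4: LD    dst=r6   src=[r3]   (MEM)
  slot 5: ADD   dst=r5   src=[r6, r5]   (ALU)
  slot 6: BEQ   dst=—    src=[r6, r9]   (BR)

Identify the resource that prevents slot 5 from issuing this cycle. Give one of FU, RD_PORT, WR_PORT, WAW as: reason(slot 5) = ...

#0 ALU src=r0,r1 dispatched  <A:2 Mu:1 Ld:1 B:1 rd:6 wr:3>
#1 MUL src=r2,r7 dispatched  <A:2 Mu:0 Ld:1 B:1 rd:4 wr:2>
#2 ALU src=r8,r3 dispatched  <A:1 Mu:0 Ld:1 B:1 rd:2 wr:1>
#3 BR src=r1,r8 dispatched  <A:1 Mu:0 Ld:1 B:0 rd:0 wr:1>
#4 MEM src=r3 held:RD_PORT  <A:1 Mu:0 Ld:1 B:0 rd:0 wr:1>
#5 ALU src=r6,r5 held:RD_PORT  <A:1 Mu:0 Ld:1 B:0 rd:0 wr:1>
#6 BR src=r6,r9 held:FU  <A:1 Mu:0 Ld:1 B:0 rd:0 wr:1>

reason(slot 5) = RD_PORT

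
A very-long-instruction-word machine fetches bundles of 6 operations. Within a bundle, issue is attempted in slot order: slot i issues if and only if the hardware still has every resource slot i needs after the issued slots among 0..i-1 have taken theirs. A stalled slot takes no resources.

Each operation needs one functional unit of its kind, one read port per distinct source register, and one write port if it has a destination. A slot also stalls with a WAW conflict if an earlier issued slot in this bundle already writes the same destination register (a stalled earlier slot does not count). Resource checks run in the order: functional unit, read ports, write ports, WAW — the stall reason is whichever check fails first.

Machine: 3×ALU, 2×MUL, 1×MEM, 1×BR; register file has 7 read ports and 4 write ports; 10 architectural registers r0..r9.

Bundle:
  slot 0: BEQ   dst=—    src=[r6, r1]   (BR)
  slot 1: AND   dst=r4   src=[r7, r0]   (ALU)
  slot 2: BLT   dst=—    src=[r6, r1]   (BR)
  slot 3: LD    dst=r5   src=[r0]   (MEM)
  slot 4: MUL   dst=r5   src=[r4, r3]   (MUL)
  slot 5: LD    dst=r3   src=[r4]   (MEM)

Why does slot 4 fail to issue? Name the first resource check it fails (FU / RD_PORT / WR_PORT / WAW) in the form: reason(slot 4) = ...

  0. BR ⇒ go  {3A/2Mu/1Ld/0B | 5r 4w}
  1. ALU→r4 ⇒ go  {2A/2Mu/1Ld/0B | 3r 3w}
  2. BR ⇒ no(FU)  {2A/2Mu/1Ld/0B | 3r 3w}
  3. MEM→r5 ⇒ go  {2A/2Mu/0Ld/0B | 2r 2w}
  4. MUL→r5 ⇒ no(WAW)  {2A/2Mu/0Ld/0B | 2r 2w}
  5. MEM→r3 ⇒ no(FU)  {2A/2Mu/0Ld/0B | 2r 2w}

reason(slot 4) = WAW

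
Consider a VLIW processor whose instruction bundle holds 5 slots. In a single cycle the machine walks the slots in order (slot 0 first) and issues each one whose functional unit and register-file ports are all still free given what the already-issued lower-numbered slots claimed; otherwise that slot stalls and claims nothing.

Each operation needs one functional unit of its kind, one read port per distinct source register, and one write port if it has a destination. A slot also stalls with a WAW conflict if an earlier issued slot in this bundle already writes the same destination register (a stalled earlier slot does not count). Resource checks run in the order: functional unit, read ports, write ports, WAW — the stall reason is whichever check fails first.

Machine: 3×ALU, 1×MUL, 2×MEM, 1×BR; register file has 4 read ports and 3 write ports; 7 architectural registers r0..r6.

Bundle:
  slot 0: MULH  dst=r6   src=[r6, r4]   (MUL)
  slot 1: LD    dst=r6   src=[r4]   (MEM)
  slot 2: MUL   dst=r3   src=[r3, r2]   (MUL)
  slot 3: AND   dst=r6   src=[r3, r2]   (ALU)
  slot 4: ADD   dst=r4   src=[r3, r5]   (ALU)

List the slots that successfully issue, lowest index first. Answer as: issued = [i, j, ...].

issued = [0, 4]

#0 MUL src=r6,r4 dispatched  <A:3 Mu:0 Ld:2 B:1 rd:2 wr:2>
#1 MEM src=r4 held:WAW  <A:3 Mu:0 Ld:2 B:1 rd:2 wr:2>
#2 MUL src=r3,r2 held:FU  <A:3 Mu:0 Ld:2 B:1 rd:2 wr:2>
#3 ALU src=r3,r2 held:WAW  <A:3 Mu:0 Ld:2 B:1 rd:2 wr:2>
#4 ALU src=r3,r5 dispatched  <A:2 Mu:0 Ld:2 B:1 rd:0 wr:1>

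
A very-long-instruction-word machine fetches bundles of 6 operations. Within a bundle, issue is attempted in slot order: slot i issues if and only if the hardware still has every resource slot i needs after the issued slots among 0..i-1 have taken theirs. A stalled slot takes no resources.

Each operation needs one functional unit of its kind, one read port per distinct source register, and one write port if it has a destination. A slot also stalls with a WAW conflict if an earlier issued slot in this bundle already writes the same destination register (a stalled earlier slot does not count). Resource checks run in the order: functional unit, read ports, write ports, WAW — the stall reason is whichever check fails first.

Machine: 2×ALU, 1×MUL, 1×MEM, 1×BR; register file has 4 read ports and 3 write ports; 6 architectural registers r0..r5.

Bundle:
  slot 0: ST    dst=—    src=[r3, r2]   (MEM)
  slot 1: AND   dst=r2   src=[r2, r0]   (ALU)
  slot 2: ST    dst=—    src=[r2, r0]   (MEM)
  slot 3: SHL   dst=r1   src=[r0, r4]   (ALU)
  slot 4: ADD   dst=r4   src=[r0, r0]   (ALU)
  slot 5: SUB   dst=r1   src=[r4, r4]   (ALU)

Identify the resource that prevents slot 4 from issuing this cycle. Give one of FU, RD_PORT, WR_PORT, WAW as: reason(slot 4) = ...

(0) want 1×MEM +2rd +0wr — yes → AL2|MU1|ME0|BR1|rd2|wr3
(1) want 1×ALU +2rd +1wr — yes → AL1|MU1|ME0|BR1|rd0|wr2
(2) want 1×MEM +2rd +0wr — FU → AL1|MU1|ME0|BR1|rd0|wr2
(3) want 1×ALU +2rd +1wr — RD_PORT → AL1|MU1|ME0|BR1|rd0|wr2
(4) want 1×ALU +1rd +1wr — RD_PORT → AL1|MU1|ME0|BR1|rd0|wr2
(5) want 1×ALU +1rd +1wr — RD_PORT → AL1|MU1|ME0|BR1|rd0|wr2

reason(slot 4) = RD_PORT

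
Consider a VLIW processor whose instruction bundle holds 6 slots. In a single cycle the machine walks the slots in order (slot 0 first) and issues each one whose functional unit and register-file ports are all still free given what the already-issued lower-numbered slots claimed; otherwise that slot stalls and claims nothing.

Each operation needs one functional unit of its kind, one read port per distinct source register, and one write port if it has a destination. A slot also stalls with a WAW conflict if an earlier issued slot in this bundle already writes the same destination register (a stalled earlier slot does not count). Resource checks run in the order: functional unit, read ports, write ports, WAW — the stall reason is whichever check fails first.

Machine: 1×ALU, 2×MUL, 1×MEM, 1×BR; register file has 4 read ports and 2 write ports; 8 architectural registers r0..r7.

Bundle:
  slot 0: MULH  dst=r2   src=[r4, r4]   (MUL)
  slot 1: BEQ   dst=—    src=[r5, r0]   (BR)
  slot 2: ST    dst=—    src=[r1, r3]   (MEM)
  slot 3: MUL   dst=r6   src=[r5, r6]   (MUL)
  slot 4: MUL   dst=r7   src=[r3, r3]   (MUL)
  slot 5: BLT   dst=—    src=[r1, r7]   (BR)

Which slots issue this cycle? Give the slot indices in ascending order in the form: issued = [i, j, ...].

issued = [0, 1, 4]

  0. MUL→r2 ⇒ go  {1A/1Mu/1Ld/1B | 3r 1w}
  1. BR ⇒ go  {1A/1Mu/1Ld/0B | 1r 1w}
  2. MEM ⇒ no(RD_PORT)  {1A/1Mu/1Ld/0B | 1r 1w}
  3. MUL→r6 ⇒ no(RD_PORT)  {1A/1Mu/1Ld/0B | 1r 1w}
  4. MUL→r7 ⇒ go  {1A/0Mu/1Ld/0B | 0r 0w}
  5. BR ⇒ no(FU)  {1A/0Mu/1Ld/0B | 0r 0w}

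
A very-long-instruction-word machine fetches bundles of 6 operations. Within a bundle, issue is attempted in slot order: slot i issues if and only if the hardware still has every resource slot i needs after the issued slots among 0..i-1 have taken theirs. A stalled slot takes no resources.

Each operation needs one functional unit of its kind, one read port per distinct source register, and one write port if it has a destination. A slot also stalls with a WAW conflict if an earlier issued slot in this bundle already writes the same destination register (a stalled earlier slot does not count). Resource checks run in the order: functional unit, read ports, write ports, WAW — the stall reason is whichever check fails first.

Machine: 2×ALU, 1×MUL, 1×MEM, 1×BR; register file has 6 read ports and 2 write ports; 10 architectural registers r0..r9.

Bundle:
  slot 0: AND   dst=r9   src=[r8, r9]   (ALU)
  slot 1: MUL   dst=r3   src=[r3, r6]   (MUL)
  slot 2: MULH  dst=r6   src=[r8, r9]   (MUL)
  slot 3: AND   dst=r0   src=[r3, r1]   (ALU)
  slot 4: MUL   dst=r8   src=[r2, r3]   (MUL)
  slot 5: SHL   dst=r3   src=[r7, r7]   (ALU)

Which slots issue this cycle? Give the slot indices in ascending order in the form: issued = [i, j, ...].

[0] ALU needs rd=2 wr=1: ok; after: ALU=1 MUL=1 MEM=1 BR=1, R=4, W=1
[1] MUL needs rd=2 wr=1: ok; after: ALU=1 MUL=0 MEM=1 BR=1, R=2, W=0
[2] MUL needs rd=2 wr=1: FU; after: ALU=1 MUL=0 MEM=1 BR=1, R=2, W=0
[3] ALU needs rd=2 wr=1: WR_PORT; after: ALU=1 MUL=0 MEM=1 BR=1, R=2, W=0
[4] MUL needs rd=2 wr=1: FU; after: ALU=1 MUL=0 MEM=1 BR=1, R=2, W=0
[5] ALU needs rd=1 wr=1: WR_PORT; after: ALU=1 MUL=0 MEM=1 BR=1, R=2, W=0

issued = [0, 1]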